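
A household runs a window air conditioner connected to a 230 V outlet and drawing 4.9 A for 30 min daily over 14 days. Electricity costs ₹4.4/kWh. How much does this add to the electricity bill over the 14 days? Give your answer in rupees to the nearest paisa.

Power = 4.9 A × 230 V = 1127 W = 1.127 kW
Runtime = 30 min × 14 = 420 min = 7 h
Energy = 1.127 kW × 7 h = 7.889 kWh
Cost = 7.889 kWh × ₹4.4/kWh = ₹34.71

₹34.71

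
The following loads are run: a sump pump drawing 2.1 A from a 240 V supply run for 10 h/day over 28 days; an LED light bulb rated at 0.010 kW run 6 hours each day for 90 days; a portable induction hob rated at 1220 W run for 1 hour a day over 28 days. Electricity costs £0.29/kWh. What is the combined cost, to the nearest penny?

£52.40

sump pump: Power = 2.1 A × 240 V = 504 W = 0.504 kW
sump pump: Runtime = 10 h/day × 28 days = 280 h
sump pump: 0.504 kW × 280 h = 141.12 kWh
LED light bulb: Runtime = 6 h/day × 90 days = 540 h
LED light bulb: 0.01 kW × 540 h = 5.4 kWh
portable induction hob: Runtime = 1 h/day × 28 days = 28 h
portable induction hob: 1.22 kW × 28 h = 34.16 kWh
Total energy = 180.68 kWh
Cost = 180.68 × £0.29 = £52.40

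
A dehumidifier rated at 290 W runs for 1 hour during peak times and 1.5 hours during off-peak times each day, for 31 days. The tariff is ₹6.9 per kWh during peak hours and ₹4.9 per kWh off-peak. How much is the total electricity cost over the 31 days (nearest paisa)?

Peak energy = 0.29 kW × 1 h × 31 = 8.99 kWh
Off-peak energy = 0.29 kW × 1.5 h × 31 = 13.485 kWh
Cost = 8.99 × ₹6.9 + 13.485 × ₹4.9 = ₹62.031 + ₹66.0765 = ₹128.11

₹128.11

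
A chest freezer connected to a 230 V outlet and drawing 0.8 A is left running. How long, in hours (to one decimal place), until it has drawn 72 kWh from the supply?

391.3 h

Power = 0.8 A × 230 V = 184 W = 0.184 kW
Hours = 72 kWh ÷ 0.184 kW = 391.3 h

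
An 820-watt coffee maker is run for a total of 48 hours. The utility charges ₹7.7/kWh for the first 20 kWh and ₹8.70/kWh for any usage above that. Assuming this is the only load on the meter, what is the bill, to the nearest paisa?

Energy = 0.82 kW × 48 h = 39.36 kWh
Tier 1 (0–20 kWh): 20 × ₹7.7 = ₹154
Above 20 kWh: 19.36 × ₹8.70 = ₹168.432
Bill = ₹322.43

₹322.43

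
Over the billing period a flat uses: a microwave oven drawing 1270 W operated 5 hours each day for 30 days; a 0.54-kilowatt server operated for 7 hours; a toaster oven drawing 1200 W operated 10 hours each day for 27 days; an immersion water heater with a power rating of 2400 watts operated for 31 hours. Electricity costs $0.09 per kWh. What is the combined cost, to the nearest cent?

microwave oven: Runtime = 5 h/day × 30 days = 150 h
microwave oven: 1.27 kW × 150 h = 190.5 kWh
server: 0.54 kW × 7 h = 3.78 kWh
toaster oven: Runtime = 10 h/day × 27 days = 270 h
toaster oven: 1.2 kW × 270 h = 324 kWh
immersion water heater: 2.4 kW × 31 h = 74.4 kWh
Total energy = 592.68 kWh
Cost = 592.68 × $0.09 = $53.34

$53.34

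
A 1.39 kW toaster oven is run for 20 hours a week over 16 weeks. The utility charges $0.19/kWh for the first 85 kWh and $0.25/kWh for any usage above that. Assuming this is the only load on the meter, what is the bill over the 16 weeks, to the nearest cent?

Runtime = 20 h/week × 16 weeks = 320 h
Energy = 1.39 kW × 320 h = 444.8 kWh
Tier 1 (0–85 kWh): 85 × $0.19 = $16.15
Above 85 kWh: 359.8 × $0.25 = $89.95
Bill = $106.10

$106.10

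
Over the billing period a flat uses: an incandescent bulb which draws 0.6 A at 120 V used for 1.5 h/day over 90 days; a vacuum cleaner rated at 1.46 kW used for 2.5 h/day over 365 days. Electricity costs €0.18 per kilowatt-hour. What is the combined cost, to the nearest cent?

incandescent bulb: Power = 0.6 A × 120 V = 72 W = 0.072 kW
incandescent bulb: Runtime = 1.5 h/day × 90 days = 135 h
incandescent bulb: 0.072 kW × 135 h = 9.72 kWh
vacuum cleaner: Runtime = 2.5 h/day × 365 days = 912.5 h
vacuum cleaner: 1.46 kW × 912.5 h = 1332.25 kWh
Total energy = 1341.97 kWh
Cost = 1341.97 × €0.18 = €241.55

€241.55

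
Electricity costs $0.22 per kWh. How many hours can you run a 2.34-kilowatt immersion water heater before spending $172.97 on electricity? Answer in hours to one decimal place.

336.0 h

Energy available = $172.97 ÷ $0.22/kWh = 786.2273 kWh
Hours = 786.2273 kWh ÷ 2.34 kW = 336.0 h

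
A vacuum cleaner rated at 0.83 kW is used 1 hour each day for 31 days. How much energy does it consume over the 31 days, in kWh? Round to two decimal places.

25.73 kWh

Runtime = 1 h/day × 31 days = 31 h
Energy = 0.83 kW × 31 h = 25.73 kWh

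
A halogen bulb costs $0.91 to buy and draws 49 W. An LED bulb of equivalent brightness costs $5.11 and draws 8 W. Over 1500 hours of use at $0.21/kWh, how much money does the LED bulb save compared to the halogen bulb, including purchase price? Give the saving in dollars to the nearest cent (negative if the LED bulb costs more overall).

$8.72

halogen bulb: $0.91 + (49/1000) kW × 1500 h × $0.21 = $0.91 + $15.435 = $16.345
LED bulb: $5.11 + (8/1000) kW × 1500 h × $0.21 = $5.11 + $2.52 = $7.63
Saving = $16.345 − $7.63 = $8.715 → $8.72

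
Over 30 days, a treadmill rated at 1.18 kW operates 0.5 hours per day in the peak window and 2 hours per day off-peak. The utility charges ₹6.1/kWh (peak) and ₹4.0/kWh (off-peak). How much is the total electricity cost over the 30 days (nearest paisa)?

Peak energy = 1.18 kW × 0.5 h × 30 = 17.7 kWh
Off-peak energy = 1.18 kW × 2 h × 30 = 70.8 kWh
Cost = 17.7 × ₹6.1 + 70.8 × ₹4.0 = ₹107.97 + ₹283.2 = ₹391.17

₹391.17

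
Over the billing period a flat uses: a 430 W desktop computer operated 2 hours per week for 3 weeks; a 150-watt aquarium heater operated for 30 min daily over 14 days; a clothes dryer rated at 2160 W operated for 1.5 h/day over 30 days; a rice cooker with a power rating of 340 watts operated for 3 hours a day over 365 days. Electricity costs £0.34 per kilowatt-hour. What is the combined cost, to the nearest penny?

£160.86

desktop computer: Runtime = 2 h/week × 3 weeks = 6 h
desktop computer: 0.43 kW × 6 h = 2.58 kWh
aquarium heater: Runtime = 30 min × 14 = 420 min = 7 h
aquarium heater: 0.15 kW × 7 h = 1.05 kWh
clothes dryer: Runtime = 1.5 h/day × 30 days = 45 h
clothes dryer: 2.16 kW × 45 h = 97.2 kWh
rice cooker: Runtime = 3 h/day × 365 days = 1095 h
rice cooker: 0.34 kW × 1095 h = 372.3 kWh
Total energy = 473.13 kWh
Cost = 473.13 × £0.34 = £160.86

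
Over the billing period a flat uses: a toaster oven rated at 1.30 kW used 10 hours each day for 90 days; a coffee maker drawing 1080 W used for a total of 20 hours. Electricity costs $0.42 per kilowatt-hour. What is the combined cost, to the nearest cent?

toaster oven: Runtime = 10 h/day × 90 days = 900 h
toaster oven: 1.3 kW × 900 h = 1170 kWh
coffee maker: 1.08 kW × 20 h = 21.6 kWh
Total energy = 1191.6 kWh
Cost = 1191.6 × $0.42 = $500.47

$500.47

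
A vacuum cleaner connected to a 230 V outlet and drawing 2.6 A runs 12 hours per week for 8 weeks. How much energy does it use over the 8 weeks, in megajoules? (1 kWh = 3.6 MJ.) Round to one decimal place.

206.7 MJ

Power = 2.6 A × 230 V = 598 W = 0.598 kW
Runtime = 12 h/week × 8 weeks = 96 h
Energy = 0.598 kW × 96 h = 57.408 kWh
= 57.408 × 3.6 MJ = 206.7 MJ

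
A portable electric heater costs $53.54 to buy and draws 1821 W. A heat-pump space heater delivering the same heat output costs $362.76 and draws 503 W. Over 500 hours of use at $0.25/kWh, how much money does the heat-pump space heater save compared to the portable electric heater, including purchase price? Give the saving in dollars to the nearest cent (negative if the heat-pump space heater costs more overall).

portable electric heater: $53.54 + (1821/1000) kW × 500 h × $0.25 = $53.54 + $227.625 = $281.165
heat-pump space heater: $362.76 + (503/1000) kW × 500 h × $0.25 = $362.76 + $62.875 = $425.635
Saving = $281.165 − $425.635 = −$144.47

-$144.47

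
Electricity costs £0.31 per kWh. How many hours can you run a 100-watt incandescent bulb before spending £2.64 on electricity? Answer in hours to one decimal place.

Energy available = £2.64 ÷ £0.31/kWh = 8.5161 kWh
Hours = 8.5161 kWh ÷ 0.1 kW = 85.2 h

85.2 h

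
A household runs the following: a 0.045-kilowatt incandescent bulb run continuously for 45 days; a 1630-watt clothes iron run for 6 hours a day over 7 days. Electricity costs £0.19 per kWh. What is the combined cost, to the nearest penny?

£22.24

incandescent bulb: Runtime = 24 h × 45 = 1080 h
incandescent bulb: 0.045 kW × 1080 h = 48.6 kWh
clothes iron: Runtime = 6 h/day × 7 days = 42 h
clothes iron: 1.63 kW × 42 h = 68.46 kWh
Total energy = 117.06 kWh
Cost = 117.06 × £0.19 = £22.24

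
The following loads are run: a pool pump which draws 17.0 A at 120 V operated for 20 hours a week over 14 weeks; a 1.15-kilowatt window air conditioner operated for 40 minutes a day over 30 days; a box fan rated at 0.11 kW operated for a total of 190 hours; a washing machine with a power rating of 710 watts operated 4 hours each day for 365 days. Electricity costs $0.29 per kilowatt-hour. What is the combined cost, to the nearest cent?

$478.99

pool pump: Power = 17.0 A × 120 V = 2040 W = 2.04 kW
pool pump: Runtime = 20 h/week × 14 weeks = 280 h
pool pump: 2.04 kW × 280 h = 571.2 kWh
window air conditioner: Runtime = 40 min × 30 = 1200 min = 20 h
window air conditioner: 1.15 kW × 20 h = 23 kWh
box fan: 0.11 kW × 190 h = 20.9 kWh
washing machine: Runtime = 4 h/day × 365 days = 1460 h
washing machine: 0.71 kW × 1460 h = 1036.6 kWh
Total energy = 1651.7 kWh
Cost = 1651.7 × $0.29 = $478.99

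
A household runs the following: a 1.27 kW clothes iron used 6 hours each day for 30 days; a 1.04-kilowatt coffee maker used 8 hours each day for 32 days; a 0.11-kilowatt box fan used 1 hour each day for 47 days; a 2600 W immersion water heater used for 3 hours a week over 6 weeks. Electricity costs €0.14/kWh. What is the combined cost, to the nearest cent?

clothes iron: Runtime = 6 h/day × 30 days = 180 h
clothes iron: 1.27 kW × 180 h = 228.6 kWh
coffee maker: Runtime = 8 h/day × 32 days = 256 h
coffee maker: 1.04 kW × 256 h = 266.24 kWh
box fan: Runtime = 1 h/day × 47 days = 47 h
box fan: 0.11 kW × 47 h = 5.17 kWh
immersion water heater: Runtime = 3 h/week × 6 weeks = 18 h
immersion water heater: 2.6 kW × 18 h = 46.8 kWh
Total energy = 546.81 kWh
Cost = 546.81 × €0.14 = €76.55

€76.55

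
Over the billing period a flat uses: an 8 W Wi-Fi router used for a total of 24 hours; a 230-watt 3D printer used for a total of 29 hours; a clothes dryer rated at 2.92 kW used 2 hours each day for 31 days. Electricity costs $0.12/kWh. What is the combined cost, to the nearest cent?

$22.55

Wi-Fi router: 0.008 kW × 24 h = 0.192 kWh
3D printer: 0.23 kW × 29 h = 6.67 kWh
clothes dryer: Runtime = 2 h/day × 31 days = 62 h
clothes dryer: 2.92 kW × 62 h = 181.04 kWh
Total energy = 187.902 kWh
Cost = 187.902 × $0.12 = $22.55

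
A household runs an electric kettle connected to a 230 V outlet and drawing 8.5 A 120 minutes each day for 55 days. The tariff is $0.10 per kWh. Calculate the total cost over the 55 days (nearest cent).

$21.51

Power = 8.5 A × 230 V = 1955 W = 1.955 kW
Runtime = 120 min × 55 = 6600 min = 110 h
Energy = 1.955 kW × 110 h = 215.05 kWh
Cost = 215.05 kWh × $0.10/kWh = $21.51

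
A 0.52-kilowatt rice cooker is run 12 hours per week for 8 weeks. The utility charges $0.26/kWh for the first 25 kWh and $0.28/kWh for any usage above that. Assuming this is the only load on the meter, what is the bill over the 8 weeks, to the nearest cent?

Runtime = 12 h/week × 8 weeks = 96 h
Energy = 0.52 kW × 96 h = 49.92 kWh
Tier 1 (0–25 kWh): 25 × $0.26 = $6.5
Above 25 kWh: 24.92 × $0.28 = $6.9776
Bill = $13.48

$13.48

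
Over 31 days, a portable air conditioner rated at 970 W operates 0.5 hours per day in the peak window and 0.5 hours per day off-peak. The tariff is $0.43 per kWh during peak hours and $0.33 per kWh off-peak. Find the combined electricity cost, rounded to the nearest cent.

Peak energy = 0.97 kW × 0.5 h × 31 = 15.035 kWh
Off-peak energy = 0.97 kW × 0.5 h × 31 = 15.035 kWh
Cost = 15.035 × $0.43 + 15.035 × $0.33 = $6.46505 + $4.96155 = $11.43

$11.43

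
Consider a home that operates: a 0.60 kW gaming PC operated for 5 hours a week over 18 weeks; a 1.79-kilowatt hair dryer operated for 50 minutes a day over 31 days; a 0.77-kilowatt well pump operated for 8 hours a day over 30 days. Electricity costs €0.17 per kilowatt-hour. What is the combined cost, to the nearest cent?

€48.46

gaming PC: Runtime = 5 h/week × 18 weeks = 90 h
gaming PC: 0.6 kW × 90 h = 54 kWh
hair dryer: Runtime = 50 min × 31 = 1550 min = 25.833333… h
hair dryer: 1.79 kW × 25.833333… h = 46.241666… kWh
well pump: Runtime = 8 h/day × 30 days = 240 h
well pump: 0.77 kW × 240 h = 184.8 kWh
Total energy = 285.041666… kWh
Cost = 285.041666… × €0.17 = €48.46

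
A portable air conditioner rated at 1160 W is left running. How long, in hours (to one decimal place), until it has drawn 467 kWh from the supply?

Hours = 467 kWh ÷ 1.16 kW = 402.6 h

402.6 h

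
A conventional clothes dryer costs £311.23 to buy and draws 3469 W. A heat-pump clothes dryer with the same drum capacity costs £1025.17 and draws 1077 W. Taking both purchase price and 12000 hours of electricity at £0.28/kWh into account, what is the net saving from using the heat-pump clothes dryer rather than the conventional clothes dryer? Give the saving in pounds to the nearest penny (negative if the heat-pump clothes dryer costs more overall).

conventional clothes dryer: £311.23 + (3469/1000) kW × 12000 h × £0.28 = £311.23 + £11655.84 = £11967.07
heat-pump clothes dryer: £1025.17 + (1077/1000) kW × 12000 h × £0.28 = £1025.17 + £3618.72 = £4643.89
Saving = £11967.07 − £4643.89 = £7323.18

£7323.18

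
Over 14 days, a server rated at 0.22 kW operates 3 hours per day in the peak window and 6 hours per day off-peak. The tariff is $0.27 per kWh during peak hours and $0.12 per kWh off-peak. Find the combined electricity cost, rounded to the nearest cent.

Peak energy = 0.22 kW × 3 h × 14 = 9.24 kWh
Off-peak energy = 0.22 kW × 6 h × 14 = 18.48 kWh
Cost = 9.24 × $0.27 + 18.48 × $0.12 = $2.4948 + $2.2176 = $4.71

$4.71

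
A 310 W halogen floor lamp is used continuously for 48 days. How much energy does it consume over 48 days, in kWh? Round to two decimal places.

Runtime = 24 h × 48 = 1152 h
Energy = 0.31 kW × 1152 h = 357.12 kWh

357.12 kWh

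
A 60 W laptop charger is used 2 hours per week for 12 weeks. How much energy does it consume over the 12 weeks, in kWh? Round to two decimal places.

1.44 kWh

Runtime = 2 h/week × 12 weeks = 24 h
Energy = 0.06 kW × 24 h = 1.44 kWh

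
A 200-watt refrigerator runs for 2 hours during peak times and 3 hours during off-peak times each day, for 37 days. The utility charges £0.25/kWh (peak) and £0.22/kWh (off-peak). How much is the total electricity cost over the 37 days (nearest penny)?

Peak energy = 0.2 kW × 2 h × 37 = 14.8 kWh
Off-peak energy = 0.2 kW × 3 h × 37 = 22.2 kWh
Cost = 14.8 × £0.25 + 22.2 × £0.22 = £3.7 + £4.884 = £8.58

£8.58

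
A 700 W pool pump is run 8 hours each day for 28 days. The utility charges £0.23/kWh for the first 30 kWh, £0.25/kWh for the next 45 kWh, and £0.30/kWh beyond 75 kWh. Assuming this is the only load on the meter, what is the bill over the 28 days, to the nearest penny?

Runtime = 8 h/day × 28 days = 224 h
Energy = 0.7 kW × 224 h = 156.8 kWh
Tier 1 (0–30 kWh): 30 × £0.23 = £6.9
Tier 2 (30–75 kWh): 45 × £0.25 = £11.25
Above 75 kWh: 81.8 × £0.30 = £24.54
Bill = £42.69

£42.69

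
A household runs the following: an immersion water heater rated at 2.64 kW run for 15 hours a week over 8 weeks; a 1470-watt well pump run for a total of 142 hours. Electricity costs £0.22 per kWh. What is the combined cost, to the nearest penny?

£115.62

immersion water heater: Runtime = 15 h/week × 8 weeks = 120 h
immersion water heater: 2.64 kW × 120 h = 316.8 kWh
well pump: 1.47 kW × 142 h = 208.74 kWh
Total energy = 525.54 kWh
Cost = 525.54 × £0.22 = £115.62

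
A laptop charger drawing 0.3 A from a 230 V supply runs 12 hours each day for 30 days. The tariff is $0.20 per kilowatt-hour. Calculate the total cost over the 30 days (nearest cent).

$4.97

Power = 0.3 A × 230 V = 69 W = 0.069 kW
Runtime = 12 h/day × 30 days = 360 h
Energy = 0.069 kW × 360 h = 24.84 kWh
Cost = 24.84 kWh × $0.20/kWh = $4.97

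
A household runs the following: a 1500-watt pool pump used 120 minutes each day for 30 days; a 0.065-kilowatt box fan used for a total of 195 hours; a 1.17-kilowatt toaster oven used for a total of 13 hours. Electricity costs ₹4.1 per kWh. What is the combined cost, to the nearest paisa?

₹483.33

pool pump: Runtime = 120 min × 30 = 3600 min = 60 h
pool pump: 1.5 kW × 60 h = 90 kWh
box fan: 0.065 kW × 195 h = 12.675 kWh
toaster oven: 1.17 kW × 13 h = 15.21 kWh
Total energy = 117.885 kWh
Cost = 117.885 × ₹4.1 = ₹483.33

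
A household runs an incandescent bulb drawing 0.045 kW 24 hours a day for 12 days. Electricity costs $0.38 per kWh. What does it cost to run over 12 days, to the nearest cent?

$4.92

Runtime = 24 h × 12 = 288 h
Energy = 0.045 kW × 288 h = 12.96 kWh
Cost = 12.96 kWh × $0.38/kWh = $4.92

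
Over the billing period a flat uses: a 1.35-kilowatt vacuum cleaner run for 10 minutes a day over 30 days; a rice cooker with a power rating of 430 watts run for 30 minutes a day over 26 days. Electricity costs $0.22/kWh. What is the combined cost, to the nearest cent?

vacuum cleaner: Runtime = 10 min × 30 = 300 min = 5 h
vacuum cleaner: 1.35 kW × 5 h = 6.75 kWh
rice cooker: Runtime = 30 min × 26 = 780 min = 13 h
rice cooker: 0.43 kW × 13 h = 5.59 kWh
Total energy = 12.34 kWh
Cost = 12.34 × $0.22 = $2.71

$2.71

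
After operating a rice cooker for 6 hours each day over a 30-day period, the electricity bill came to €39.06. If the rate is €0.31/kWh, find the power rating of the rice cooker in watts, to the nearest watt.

700 W

Energy = €39.06 ÷ €0.31/kWh = 126 kWh
Runtime = 6 h/day × 30 days = 180 h
Power = 126 kWh ÷ 180 h = 0.7 kW = 700 W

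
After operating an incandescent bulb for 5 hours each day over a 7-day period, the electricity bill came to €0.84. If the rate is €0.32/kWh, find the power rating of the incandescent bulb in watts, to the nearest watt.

75 W

Energy = €0.84 ÷ €0.32/kWh = 2.625 kWh
Runtime = 5 h/day × 7 days = 35 h
Power = 2.625 kWh ÷ 35 h = 0.075 kW = 75 W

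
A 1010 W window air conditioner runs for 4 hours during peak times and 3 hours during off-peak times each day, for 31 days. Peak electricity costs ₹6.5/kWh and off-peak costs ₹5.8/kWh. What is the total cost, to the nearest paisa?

₹1358.85

Peak energy = 1.01 kW × 4 h × 31 = 125.24 kWh
Off-peak energy = 1.01 kW × 3 h × 31 = 93.93 kWh
Cost = 125.24 × ₹6.5 + 93.93 × ₹5.8 = ₹814.06 + ₹544.794 = ₹1358.85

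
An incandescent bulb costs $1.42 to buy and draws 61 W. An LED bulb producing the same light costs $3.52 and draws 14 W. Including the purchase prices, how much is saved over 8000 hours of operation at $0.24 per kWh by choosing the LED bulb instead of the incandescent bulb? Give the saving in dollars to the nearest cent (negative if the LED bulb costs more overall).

$88.14

incandescent bulb: $1.42 + (61/1000) kW × 8000 h × $0.24 = $1.42 + $117.12 = $118.54
LED bulb: $3.52 + (14/1000) kW × 8000 h × $0.24 = $3.52 + $26.88 = $30.4
Saving = $118.54 − $30.4 = $88.14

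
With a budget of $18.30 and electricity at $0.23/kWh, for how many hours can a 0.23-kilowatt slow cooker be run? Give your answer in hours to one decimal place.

345.9 h

Energy available = $18.30 ÷ $0.23/kWh = 79.5652 kWh
Hours = 79.5652 kWh ÷ 0.23 kW = 345.9 h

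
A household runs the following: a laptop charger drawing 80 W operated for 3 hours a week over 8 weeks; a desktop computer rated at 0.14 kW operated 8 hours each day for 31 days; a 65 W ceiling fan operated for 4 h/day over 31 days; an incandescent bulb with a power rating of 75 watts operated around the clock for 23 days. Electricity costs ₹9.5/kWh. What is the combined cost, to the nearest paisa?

laptop charger: Runtime = 3 h/week × 8 weeks = 24 h
laptop charger: 0.08 kW × 24 h = 1.92 kWh
desktop computer: Runtime = 8 h/day × 31 days = 248 h
desktop computer: 0.14 kW × 248 h = 34.72 kWh
ceiling fan: Runtime = 4 h/day × 31 days = 124 h
ceiling fan: 0.065 kW × 124 h = 8.06 kWh
incandescent bulb: Runtime = 24 h × 23 = 552 h
incandescent bulb: 0.075 kW × 552 h = 41.4 kWh
Total energy = 86.1 kWh
Cost = 86.1 × ₹9.5 = ₹817.95

₹817.95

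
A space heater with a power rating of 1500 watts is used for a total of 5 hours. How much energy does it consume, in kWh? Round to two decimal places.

7.50 kWh

Energy = 1.5 kW × 5 h = 7.5 kWh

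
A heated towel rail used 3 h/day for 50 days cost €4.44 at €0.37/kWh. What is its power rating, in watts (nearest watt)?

80 W

Energy = €4.44 ÷ €0.37/kWh = 12 kWh
Runtime = 3 h/day × 50 days = 150 h
Power = 12 kWh ÷ 150 h = 0.08 kW = 80 W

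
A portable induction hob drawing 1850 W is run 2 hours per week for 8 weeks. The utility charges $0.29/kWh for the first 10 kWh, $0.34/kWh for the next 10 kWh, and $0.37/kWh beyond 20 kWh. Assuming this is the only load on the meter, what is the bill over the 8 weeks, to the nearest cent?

Runtime = 2 h/week × 8 weeks = 16 h
Energy = 1.85 kW × 16 h = 29.6 kWh
Tier 1 (0–10 kWh): 10 × $0.29 = $2.9
Tier 2 (10–20 kWh): 10 × $0.34 = $3.4
Above 20 kWh: 9.6 × $0.37 = $3.552
Bill = $9.85

$9.85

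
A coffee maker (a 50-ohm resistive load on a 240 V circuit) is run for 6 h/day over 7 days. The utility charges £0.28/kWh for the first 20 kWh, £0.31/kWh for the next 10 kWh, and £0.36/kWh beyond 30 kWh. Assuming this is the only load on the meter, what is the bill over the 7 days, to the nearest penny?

£15.32

Power = V²/R = 240²/50 = 1152 W = 1.152 kW
Runtime = 6 h/day × 7 days = 42 h
Energy = 1.152 kW × 42 h = 48.384 kWh
Tier 1 (0–20 kWh): 20 × £0.28 = £5.6
Tier 2 (20–30 kWh): 10 × £0.31 = £3.1
Above 30 kWh: 18.384 × £0.36 = £6.61824
Bill = £15.32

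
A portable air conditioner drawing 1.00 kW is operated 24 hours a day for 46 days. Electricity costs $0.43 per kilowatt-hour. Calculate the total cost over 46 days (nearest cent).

$474.72

Runtime = 24 h × 46 = 1104 h
Energy = 1 kW × 1104 h = 1104 kWh
Cost = 1104 kWh × $0.43/kWh = $474.72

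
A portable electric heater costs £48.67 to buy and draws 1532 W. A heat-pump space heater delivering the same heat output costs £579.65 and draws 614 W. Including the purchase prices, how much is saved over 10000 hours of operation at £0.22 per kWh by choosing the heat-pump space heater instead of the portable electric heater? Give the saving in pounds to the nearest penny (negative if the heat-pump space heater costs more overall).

£1488.62

portable electric heater: £48.67 + (1532/1000) kW × 10000 h × £0.22 = £48.67 + £3370.4 = £3419.07
heat-pump space heater: £579.65 + (614/1000) kW × 10000 h × £0.22 = £579.65 + £1350.8 = £1930.45
Saving = £3419.07 − £1930.45 = £1488.62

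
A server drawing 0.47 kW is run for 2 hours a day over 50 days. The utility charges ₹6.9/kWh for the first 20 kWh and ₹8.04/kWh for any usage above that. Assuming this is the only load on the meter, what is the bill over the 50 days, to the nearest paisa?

₹355.08

Runtime = 2 h/day × 50 days = 100 h
Energy = 0.47 kW × 100 h = 47 kWh
Tier 1 (0–20 kWh): 20 × ₹6.9 = ₹138
Above 20 kWh: 27 × ₹8.04 = ₹217.08
Bill = ₹355.08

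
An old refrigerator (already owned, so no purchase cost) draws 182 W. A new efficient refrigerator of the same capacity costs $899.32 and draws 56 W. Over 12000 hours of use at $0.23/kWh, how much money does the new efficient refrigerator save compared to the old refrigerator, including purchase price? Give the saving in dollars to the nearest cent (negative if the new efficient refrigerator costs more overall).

-$551.56

old refrigerator: $0.00 + (182/1000) kW × 12000 h × $0.23 = $0.00 + $502.32 = $502.32
new efficient refrigerator: $899.32 + (56/1000) kW × 12000 h × $0.23 = $899.32 + $154.56 = $1053.88
Saving = $502.32 − $1053.88 = −$551.56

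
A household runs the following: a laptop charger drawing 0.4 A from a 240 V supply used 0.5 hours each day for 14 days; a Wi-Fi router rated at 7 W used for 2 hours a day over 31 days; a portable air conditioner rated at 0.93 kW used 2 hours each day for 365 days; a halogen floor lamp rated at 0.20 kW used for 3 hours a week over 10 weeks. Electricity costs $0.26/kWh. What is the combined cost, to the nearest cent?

$178.36

laptop charger: Power = 0.4 A × 240 V = 96 W = 0.096 kW
laptop charger: Runtime = 0.5 h/day × 14 days = 7 h
laptop charger: 0.096 kW × 7 h = 0.672 kWh
Wi-Fi router: Runtime = 2 h/day × 31 days = 62 h
Wi-Fi router: 0.007 kW × 62 h = 0.434 kWh
portable air conditioner: Runtime = 2 h/day × 365 days = 730 h
portable air conditioner: 0.93 kW × 730 h = 678.9 kWh
halogen floor lamp: Runtime = 3 h/week × 10 weeks = 30 h
halogen floor lamp: 0.2 kW × 30 h = 6 kWh
Total energy = 686.006 kWh
Cost = 686.006 × $0.26 = $178.36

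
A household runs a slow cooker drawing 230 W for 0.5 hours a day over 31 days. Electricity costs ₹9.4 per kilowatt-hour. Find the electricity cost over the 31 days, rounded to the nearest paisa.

Runtime = 0.5 h/day × 31 days = 15.5 h
Energy = 0.23 kW × 15.5 h = 3.565 kWh
Cost = 3.565 kWh × ₹9.4/kWh = ₹33.51

₹33.51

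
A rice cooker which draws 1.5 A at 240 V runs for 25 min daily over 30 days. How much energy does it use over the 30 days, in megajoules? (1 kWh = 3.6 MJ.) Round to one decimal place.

16.2 MJ

Power = 1.5 A × 240 V = 360 W = 0.36 kW
Runtime = 25 min × 30 = 750 min = 12.5 h
Energy = 0.36 kW × 12.5 h = 4.5 kWh
= 4.5 × 3.6 MJ = 16.2 MJ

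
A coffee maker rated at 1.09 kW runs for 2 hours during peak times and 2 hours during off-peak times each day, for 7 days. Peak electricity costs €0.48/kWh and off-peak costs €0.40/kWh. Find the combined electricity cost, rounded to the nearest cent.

€13.43

Peak energy = 1.09 kW × 2 h × 7 = 15.26 kWh
Off-peak energy = 1.09 kW × 2 h × 7 = 15.26 kWh
Cost = 15.26 × €0.48 + 15.26 × €0.40 = €7.3248 + €6.104 = €13.43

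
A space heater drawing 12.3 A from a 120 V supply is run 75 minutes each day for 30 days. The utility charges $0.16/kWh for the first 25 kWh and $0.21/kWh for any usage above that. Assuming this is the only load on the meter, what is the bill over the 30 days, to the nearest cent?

$10.37

Power = 12.3 A × 120 V = 1476 W = 1.476 kW
Runtime = 75 min × 30 = 2250 min = 37.5 h
Energy = 1.476 kW × 37.5 h = 55.35 kWh
Tier 1 (0–25 kWh): 25 × $0.16 = $4
Above 25 kWh: 30.35 × $0.21 = $6.3735
Bill = $10.37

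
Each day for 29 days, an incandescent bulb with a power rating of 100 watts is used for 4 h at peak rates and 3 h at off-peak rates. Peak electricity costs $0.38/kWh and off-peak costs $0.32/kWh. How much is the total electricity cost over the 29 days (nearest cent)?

Peak energy = 0.1 kW × 4 h × 29 = 11.6 kWh
Off-peak energy = 0.1 kW × 3 h × 29 = 8.7 kWh
Cost = 11.6 × $0.38 + 8.7 × $0.32 = $4.408 + $2.784 = $7.19

$7.19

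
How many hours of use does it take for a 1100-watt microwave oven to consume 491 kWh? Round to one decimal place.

Hours = 491 kWh ÷ 1.1 kW = 446.4 h

446.4 h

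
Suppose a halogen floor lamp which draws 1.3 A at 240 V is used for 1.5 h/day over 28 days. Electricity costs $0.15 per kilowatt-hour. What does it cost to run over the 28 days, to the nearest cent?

Power = 1.3 A × 240 V = 312 W = 0.312 kW
Runtime = 1.5 h/day × 28 days = 42 h
Energy = 0.312 kW × 42 h = 13.104 kWh
Cost = 13.104 kWh × $0.15/kWh = $1.97

$1.97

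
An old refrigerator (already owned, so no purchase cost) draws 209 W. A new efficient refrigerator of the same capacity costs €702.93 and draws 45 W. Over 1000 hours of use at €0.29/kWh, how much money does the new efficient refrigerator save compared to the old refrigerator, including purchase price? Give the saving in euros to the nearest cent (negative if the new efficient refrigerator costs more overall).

old refrigerator: €0.00 + (209/1000) kW × 1000 h × €0.29 = €0.00 + €60.61 = €60.61
new efficient refrigerator: €702.93 + (45/1000) kW × 1000 h × €0.29 = €702.93 + €13.05 = €715.98
Saving = €60.61 − €715.98 = −€655.37

-€655.37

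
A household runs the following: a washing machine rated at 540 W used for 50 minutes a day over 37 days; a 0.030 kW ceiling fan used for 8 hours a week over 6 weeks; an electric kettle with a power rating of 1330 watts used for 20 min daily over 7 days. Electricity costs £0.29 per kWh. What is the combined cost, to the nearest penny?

£6.15

washing machine: Runtime = 50 min × 37 = 1850 min = 30.833333… h
washing machine: 0.54 kW × 30.833333… h = 16.65 kWh
ceiling fan: Runtime = 8 h/week × 6 weeks = 48 h
ceiling fan: 0.03 kW × 48 h = 1.44 kWh
electric kettle: Runtime = 20 min × 7 = 140 min = 2.333333… h
electric kettle: 1.33 kW × 2.333333… h = 3.103333… kWh
Total energy = 21.193333… kWh
Cost = 21.193333… × £0.29 = £6.15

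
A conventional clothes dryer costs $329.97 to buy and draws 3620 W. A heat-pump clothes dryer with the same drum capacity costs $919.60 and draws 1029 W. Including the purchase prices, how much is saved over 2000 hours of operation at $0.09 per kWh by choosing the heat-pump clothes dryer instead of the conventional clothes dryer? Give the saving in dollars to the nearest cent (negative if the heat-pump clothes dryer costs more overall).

conventional clothes dryer: $329.97 + (3620/1000) kW × 2000 h × $0.09 = $329.97 + $651.6 = $981.57
heat-pump clothes dryer: $919.60 + (1029/1000) kW × 2000 h × $0.09 = $919.60 + $185.22 = $1104.82
Saving = $981.57 − $1104.82 = −$123.25

-$123.25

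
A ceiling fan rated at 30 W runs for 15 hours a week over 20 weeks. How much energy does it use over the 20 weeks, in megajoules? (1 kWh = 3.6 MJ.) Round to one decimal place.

Runtime = 15 h/week × 20 weeks = 300 h
Energy = 0.03 kW × 300 h = 9 kWh
= 9 × 3.6 MJ = 32.4 MJ

32.4 MJ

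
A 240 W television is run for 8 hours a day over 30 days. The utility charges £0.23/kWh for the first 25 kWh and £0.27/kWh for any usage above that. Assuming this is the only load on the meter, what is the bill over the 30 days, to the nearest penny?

Runtime = 8 h/day × 30 days = 240 h
Energy = 0.24 kW × 240 h = 57.6 kWh
Tier 1 (0–25 kWh): 25 × £0.23 = £5.75
Above 25 kWh: 32.6 × £0.27 = £8.802
Bill = £14.55

£14.55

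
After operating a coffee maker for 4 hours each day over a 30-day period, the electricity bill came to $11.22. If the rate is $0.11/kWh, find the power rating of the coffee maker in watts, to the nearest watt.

Energy = $11.22 ÷ $0.11/kWh = 102 kWh
Runtime = 4 h/day × 30 days = 120 h
Power = 102 kWh ÷ 120 h = 0.85 kW = 850 W

850 W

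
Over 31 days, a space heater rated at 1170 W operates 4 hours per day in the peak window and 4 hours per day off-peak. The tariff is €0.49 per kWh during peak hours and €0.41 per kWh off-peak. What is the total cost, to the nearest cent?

€130.57

Peak energy = 1.17 kW × 4 h × 31 = 145.08 kWh
Off-peak energy = 1.17 kW × 4 h × 31 = 145.08 kWh
Cost = 145.08 × €0.49 + 145.08 × €0.41 = €71.0892 + €59.4828 = €130.57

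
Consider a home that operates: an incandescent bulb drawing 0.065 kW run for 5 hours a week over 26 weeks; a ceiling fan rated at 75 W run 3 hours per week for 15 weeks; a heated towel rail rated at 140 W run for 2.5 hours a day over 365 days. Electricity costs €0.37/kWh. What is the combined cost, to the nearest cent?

incandescent bulb: Runtime = 5 h/week × 26 weeks = 130 h
incandescent bulb: 0.065 kW × 130 h = 8.45 kWh
ceiling fan: Runtime = 3 h/week × 15 weeks = 45 h
ceiling fan: 0.075 kW × 45 h = 3.375 kWh
heated towel rail: Runtime = 2.5 h/day × 365 days = 912.5 h
heated towel rail: 0.14 kW × 912.5 h = 127.75 kWh
Total energy = 139.575 kWh
Cost = 139.575 × €0.37 = €51.64

€51.64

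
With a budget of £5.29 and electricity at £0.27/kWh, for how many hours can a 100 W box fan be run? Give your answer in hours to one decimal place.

195.9 h

Energy available = £5.29 ÷ £0.27/kWh = 19.5926 kWh
Hours = 19.5926 kWh ÷ 0.1 kW = 195.9 h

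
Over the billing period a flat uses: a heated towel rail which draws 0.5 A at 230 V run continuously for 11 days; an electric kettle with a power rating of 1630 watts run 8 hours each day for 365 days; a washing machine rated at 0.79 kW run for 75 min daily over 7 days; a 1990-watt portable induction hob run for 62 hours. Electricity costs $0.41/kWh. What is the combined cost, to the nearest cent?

$2017.30

heated towel rail: Power = 0.5 A × 230 V = 115 W = 0.115 kW
heated towel rail: Runtime = 24 h × 11 = 264 h
heated towel rail: 0.115 kW × 264 h = 30.36 kWh
electric kettle: Runtime = 8 h/day × 365 days = 2920 h
electric kettle: 1.63 kW × 2920 h = 4759.6 kWh
washing machine: Runtime = 75 min × 7 = 525 min = 8.75 h
washing machine: 0.79 kW × 8.75 h = 6.9125 kWh
portable induction hob: 1.99 kW × 62 h = 123.38 kWh
Total energy = 4920.2525 kWh
Cost = 4920.2525 × $0.41 = $2017.30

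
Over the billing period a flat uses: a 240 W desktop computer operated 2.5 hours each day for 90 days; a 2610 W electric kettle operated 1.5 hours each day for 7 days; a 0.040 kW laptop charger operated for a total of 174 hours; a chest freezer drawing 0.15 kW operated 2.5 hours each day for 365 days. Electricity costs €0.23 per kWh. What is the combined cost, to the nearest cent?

desktop computer: Runtime = 2.5 h/day × 90 days = 225 h
desktop computer: 0.24 kW × 225 h = 54 kWh
electric kettle: Runtime = 1.5 h/day × 7 days = 10.5 h
electric kettle: 2.61 kW × 10.5 h = 27.405 kWh
laptop charger: 0.04 kW × 174 h = 6.96 kWh
chest freezer: Runtime = 2.5 h/day × 365 days = 912.5 h
chest freezer: 0.15 kW × 912.5 h = 136.875 kWh
Total energy = 225.24 kWh
Cost = 225.24 × €0.23 = €51.81

€51.81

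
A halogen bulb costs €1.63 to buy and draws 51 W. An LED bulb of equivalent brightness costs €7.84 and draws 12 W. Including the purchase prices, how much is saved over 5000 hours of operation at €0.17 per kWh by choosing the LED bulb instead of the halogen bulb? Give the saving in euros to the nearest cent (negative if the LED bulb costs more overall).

€26.94

halogen bulb: €1.63 + (51/1000) kW × 5000 h × €0.17 = €1.63 + €43.35 = €44.98
LED bulb: €7.84 + (12/1000) kW × 5000 h × €0.17 = €7.84 + €10.2 = €18.04
Saving = €44.98 − €18.04 = €26.94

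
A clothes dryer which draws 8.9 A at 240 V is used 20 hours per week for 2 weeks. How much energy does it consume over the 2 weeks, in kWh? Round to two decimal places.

Power = 8.9 A × 240 V = 2136 W = 2.136 kW
Runtime = 20 h/week × 2 weeks = 40 h
Energy = 2.136 kW × 40 h = 85.44 kWh

85.44 kWh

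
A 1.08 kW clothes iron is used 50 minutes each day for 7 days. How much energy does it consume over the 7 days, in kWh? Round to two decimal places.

6.30 kWh

Runtime = 50 min × 7 = 350 min = 5.833333… h
Energy = 1.08 kW × 5.833333… h = 6.3 kWh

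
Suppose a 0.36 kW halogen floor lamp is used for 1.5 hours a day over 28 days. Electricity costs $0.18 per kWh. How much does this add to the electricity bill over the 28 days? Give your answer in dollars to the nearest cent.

$2.72

Runtime = 1.5 h/day × 28 days = 42 h
Energy = 0.36 kW × 42 h = 15.12 kWh
Cost = 15.12 kWh × $0.18/kWh = $2.72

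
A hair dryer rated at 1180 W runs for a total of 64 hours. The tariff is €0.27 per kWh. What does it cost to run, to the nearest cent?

€20.39

Energy = 1.18 kW × 64 h = 75.52 kWh
Cost = 75.52 kWh × €0.27/kWh = €20.39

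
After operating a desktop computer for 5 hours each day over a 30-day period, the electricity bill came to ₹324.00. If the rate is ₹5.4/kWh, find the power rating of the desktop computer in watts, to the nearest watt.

400 W

Energy = ₹324.00 ÷ ₹5.4/kWh = 60 kWh
Runtime = 5 h/day × 30 days = 150 h
Power = 60 kWh ÷ 150 h = 0.4 kW = 400 W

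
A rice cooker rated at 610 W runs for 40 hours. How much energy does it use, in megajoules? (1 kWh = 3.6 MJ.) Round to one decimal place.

87.8 MJ

Energy = 0.61 kW × 40 h = 24.4 kWh
= 24.4 × 3.6 MJ = 87.8 MJ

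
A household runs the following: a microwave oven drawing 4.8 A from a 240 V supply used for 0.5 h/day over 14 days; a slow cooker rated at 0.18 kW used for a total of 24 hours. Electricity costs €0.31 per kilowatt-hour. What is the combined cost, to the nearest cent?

€3.84

microwave oven: Power = 4.8 A × 240 V = 1152 W = 1.152 kW
microwave oven: Runtime = 0.5 h/day × 14 days = 7 h
microwave oven: 1.152 kW × 7 h = 8.064 kWh
slow cooker: 0.18 kW × 24 h = 4.32 kWh
Total energy = 12.384 kWh
Cost = 12.384 × €0.31 = €3.84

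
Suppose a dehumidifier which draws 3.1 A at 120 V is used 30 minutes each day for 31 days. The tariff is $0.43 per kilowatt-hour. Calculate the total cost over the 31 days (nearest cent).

Power = 3.1 A × 120 V = 372 W = 0.372 kW
Runtime = 30 min × 31 = 930 min = 15.5 h
Energy = 0.372 kW × 15.5 h = 5.766 kWh
Cost = 5.766 kWh × $0.43/kWh = $2.48

$2.48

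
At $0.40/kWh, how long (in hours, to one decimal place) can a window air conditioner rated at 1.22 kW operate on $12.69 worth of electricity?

26.0 h

Energy available = $12.69 ÷ $0.40/kWh = 31.725 kWh
Hours = 31.725 kWh ÷ 1.22 kW = 26.0 h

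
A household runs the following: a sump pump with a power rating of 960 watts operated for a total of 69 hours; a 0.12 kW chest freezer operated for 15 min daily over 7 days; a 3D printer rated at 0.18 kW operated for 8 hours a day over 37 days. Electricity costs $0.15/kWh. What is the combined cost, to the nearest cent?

sump pump: 0.96 kW × 69 h = 66.24 kWh
chest freezer: Runtime = 15 min × 7 = 105 min = 1.75 h
chest freezer: 0.12 kW × 1.75 h = 0.21 kWh
3D printer: Runtime = 8 h/day × 37 days = 296 h
3D printer: 0.18 kW × 296 h = 53.28 kWh
Total energy = 119.73 kWh
Cost = 119.73 × $0.15 = $17.96

$17.96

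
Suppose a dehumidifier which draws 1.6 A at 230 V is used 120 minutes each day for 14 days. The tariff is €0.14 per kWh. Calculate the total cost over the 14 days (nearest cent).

Power = 1.6 A × 230 V = 368 W = 0.368 kW
Runtime = 120 min × 14 = 1680 min = 28 h
Energy = 0.368 kW × 28 h = 10.304 kWh
Cost = 10.304 kWh × €0.14/kWh = €1.44

€1.44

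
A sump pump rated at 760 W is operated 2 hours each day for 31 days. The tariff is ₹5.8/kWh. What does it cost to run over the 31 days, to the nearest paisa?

₹273.30

Runtime = 2 h/day × 31 days = 62 h
Energy = 0.76 kW × 62 h = 47.12 kWh
Cost = 47.12 kWh × ₹5.8/kWh = ₹273.30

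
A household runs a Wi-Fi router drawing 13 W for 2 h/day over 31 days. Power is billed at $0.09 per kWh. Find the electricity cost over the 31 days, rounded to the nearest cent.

$0.07

Runtime = 2 h/day × 31 days = 62 h
Energy = 0.013 kW × 62 h = 0.806 kWh
Cost = 0.806 kWh × $0.09/kWh = $0.07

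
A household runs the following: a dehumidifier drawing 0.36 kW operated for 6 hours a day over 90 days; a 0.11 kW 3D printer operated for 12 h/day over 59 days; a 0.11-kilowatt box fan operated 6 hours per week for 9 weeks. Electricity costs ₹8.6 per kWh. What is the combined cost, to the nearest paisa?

dehumidifier: Runtime = 6 h/day × 90 days = 540 h
dehumidifier: 0.36 kW × 540 h = 194.4 kWh
3D printer: Runtime = 12 h/day × 59 days = 708 h
3D printer: 0.11 kW × 708 h = 77.88 kWh
box fan: Runtime = 6 h/week × 9 weeks = 54 h
box fan: 0.11 kW × 54 h = 5.94 kWh
Total energy = 278.22 kWh
Cost = 278.22 × ₹8.6 = ₹2392.69

₹2392.69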